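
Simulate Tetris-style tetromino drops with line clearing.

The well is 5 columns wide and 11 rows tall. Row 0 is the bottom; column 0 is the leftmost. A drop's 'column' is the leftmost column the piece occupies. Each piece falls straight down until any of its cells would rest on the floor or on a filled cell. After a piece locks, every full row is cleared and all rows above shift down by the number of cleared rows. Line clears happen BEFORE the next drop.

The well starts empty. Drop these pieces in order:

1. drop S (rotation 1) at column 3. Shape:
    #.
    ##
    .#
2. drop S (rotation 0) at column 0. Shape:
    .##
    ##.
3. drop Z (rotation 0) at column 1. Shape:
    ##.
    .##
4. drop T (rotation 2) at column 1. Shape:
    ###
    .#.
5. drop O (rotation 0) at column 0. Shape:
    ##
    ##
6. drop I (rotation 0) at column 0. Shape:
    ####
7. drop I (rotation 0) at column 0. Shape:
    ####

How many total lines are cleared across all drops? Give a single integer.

Answer: 0

Derivation:
Drop 1: S rot1 at col 3 lands with bottom-row=0; cleared 0 line(s) (total 0); column heights now [0 0 0 3 2], max=3
Drop 2: S rot0 at col 0 lands with bottom-row=0; cleared 0 line(s) (total 0); column heights now [1 2 2 3 2], max=3
Drop 3: Z rot0 at col 1 lands with bottom-row=3; cleared 0 line(s) (total 0); column heights now [1 5 5 4 2], max=5
Drop 4: T rot2 at col 1 lands with bottom-row=5; cleared 0 line(s) (total 0); column heights now [1 7 7 7 2], max=7
Drop 5: O rot0 at col 0 lands with bottom-row=7; cleared 0 line(s) (total 0); column heights now [9 9 7 7 2], max=9
Drop 6: I rot0 at col 0 lands with bottom-row=9; cleared 0 line(s) (total 0); column heights now [10 10 10 10 2], max=10
Drop 7: I rot0 at col 0 lands with bottom-row=10; cleared 0 line(s) (total 0); column heights now [11 11 11 11 2], max=11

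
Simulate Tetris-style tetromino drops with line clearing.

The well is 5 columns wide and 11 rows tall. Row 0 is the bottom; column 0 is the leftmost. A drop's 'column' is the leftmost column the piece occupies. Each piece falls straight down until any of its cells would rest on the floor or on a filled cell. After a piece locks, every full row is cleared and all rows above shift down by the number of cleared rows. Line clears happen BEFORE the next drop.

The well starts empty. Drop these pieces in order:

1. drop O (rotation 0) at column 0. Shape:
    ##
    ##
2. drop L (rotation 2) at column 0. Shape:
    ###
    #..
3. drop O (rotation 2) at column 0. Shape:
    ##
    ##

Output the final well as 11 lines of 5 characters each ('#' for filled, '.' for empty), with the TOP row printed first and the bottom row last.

Answer: .....
.....
.....
.....
.....
##...
##...
###..
#....
##...
##...

Derivation:
Drop 1: O rot0 at col 0 lands with bottom-row=0; cleared 0 line(s) (total 0); column heights now [2 2 0 0 0], max=2
Drop 2: L rot2 at col 0 lands with bottom-row=2; cleared 0 line(s) (total 0); column heights now [4 4 4 0 0], max=4
Drop 3: O rot2 at col 0 lands with bottom-row=4; cleared 0 line(s) (total 0); column heights now [6 6 4 0 0], max=6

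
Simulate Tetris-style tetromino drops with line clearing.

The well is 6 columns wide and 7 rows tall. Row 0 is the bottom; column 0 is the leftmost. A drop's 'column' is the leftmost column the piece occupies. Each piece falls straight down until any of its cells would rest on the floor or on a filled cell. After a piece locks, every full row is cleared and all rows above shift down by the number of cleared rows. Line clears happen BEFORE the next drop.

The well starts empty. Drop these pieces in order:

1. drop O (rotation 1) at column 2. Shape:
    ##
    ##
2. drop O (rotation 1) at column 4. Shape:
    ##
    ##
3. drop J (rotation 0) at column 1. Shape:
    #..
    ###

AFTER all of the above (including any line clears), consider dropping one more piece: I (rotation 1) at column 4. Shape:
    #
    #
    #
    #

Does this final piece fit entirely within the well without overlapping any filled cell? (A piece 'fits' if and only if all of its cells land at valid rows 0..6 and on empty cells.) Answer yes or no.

Drop 1: O rot1 at col 2 lands with bottom-row=0; cleared 0 line(s) (total 0); column heights now [0 0 2 2 0 0], max=2
Drop 2: O rot1 at col 4 lands with bottom-row=0; cleared 0 line(s) (total 0); column heights now [0 0 2 2 2 2], max=2
Drop 3: J rot0 at col 1 lands with bottom-row=2; cleared 0 line(s) (total 0); column heights now [0 4 3 3 2 2], max=4
Test piece I rot1 at col 4 (width 1): heights before test = [0 4 3 3 2 2]; fits = True

Answer: yes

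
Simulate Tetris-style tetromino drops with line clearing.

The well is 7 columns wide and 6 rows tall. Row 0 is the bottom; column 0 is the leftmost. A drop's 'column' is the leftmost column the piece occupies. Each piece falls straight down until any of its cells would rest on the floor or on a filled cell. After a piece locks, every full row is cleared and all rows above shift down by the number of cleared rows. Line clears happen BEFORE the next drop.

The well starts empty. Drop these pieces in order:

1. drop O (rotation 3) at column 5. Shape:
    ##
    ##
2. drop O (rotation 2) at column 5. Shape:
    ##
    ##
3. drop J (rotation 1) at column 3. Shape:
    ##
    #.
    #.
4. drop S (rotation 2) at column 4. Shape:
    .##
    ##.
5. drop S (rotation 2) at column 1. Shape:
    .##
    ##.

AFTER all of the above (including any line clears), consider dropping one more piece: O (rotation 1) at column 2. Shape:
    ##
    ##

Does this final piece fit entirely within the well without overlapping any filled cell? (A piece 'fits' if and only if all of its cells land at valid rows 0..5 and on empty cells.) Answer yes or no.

Answer: yes

Derivation:
Drop 1: O rot3 at col 5 lands with bottom-row=0; cleared 0 line(s) (total 0); column heights now [0 0 0 0 0 2 2], max=2
Drop 2: O rot2 at col 5 lands with bottom-row=2; cleared 0 line(s) (total 0); column heights now [0 0 0 0 0 4 4], max=4
Drop 3: J rot1 at col 3 lands with bottom-row=0; cleared 0 line(s) (total 0); column heights now [0 0 0 3 3 4 4], max=4
Drop 4: S rot2 at col 4 lands with bottom-row=4; cleared 0 line(s) (total 0); column heights now [0 0 0 3 5 6 6], max=6
Drop 5: S rot2 at col 1 lands with bottom-row=2; cleared 0 line(s) (total 0); column heights now [0 3 4 4 5 6 6], max=6
Test piece O rot1 at col 2 (width 2): heights before test = [0 3 4 4 5 6 6]; fits = True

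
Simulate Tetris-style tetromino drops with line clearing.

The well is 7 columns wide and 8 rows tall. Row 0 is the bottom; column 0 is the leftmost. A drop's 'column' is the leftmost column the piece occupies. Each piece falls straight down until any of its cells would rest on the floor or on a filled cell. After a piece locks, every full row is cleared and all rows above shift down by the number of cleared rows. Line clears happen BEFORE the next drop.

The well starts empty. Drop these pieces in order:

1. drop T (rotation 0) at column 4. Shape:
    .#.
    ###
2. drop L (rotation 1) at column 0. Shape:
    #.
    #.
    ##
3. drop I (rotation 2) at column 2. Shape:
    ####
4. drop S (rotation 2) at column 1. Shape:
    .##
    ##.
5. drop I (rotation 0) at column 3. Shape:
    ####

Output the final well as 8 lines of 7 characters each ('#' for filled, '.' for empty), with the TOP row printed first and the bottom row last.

Answer: .......
.......
...####
..##...
.##....
#.####.
#....#.
##..###

Derivation:
Drop 1: T rot0 at col 4 lands with bottom-row=0; cleared 0 line(s) (total 0); column heights now [0 0 0 0 1 2 1], max=2
Drop 2: L rot1 at col 0 lands with bottom-row=0; cleared 0 line(s) (total 0); column heights now [3 1 0 0 1 2 1], max=3
Drop 3: I rot2 at col 2 lands with bottom-row=2; cleared 0 line(s) (total 0); column heights now [3 1 3 3 3 3 1], max=3
Drop 4: S rot2 at col 1 lands with bottom-row=3; cleared 0 line(s) (total 0); column heights now [3 4 5 5 3 3 1], max=5
Drop 5: I rot0 at col 3 lands with bottom-row=5; cleared 0 line(s) (total 0); column heights now [3 4 5 6 6 6 6], max=6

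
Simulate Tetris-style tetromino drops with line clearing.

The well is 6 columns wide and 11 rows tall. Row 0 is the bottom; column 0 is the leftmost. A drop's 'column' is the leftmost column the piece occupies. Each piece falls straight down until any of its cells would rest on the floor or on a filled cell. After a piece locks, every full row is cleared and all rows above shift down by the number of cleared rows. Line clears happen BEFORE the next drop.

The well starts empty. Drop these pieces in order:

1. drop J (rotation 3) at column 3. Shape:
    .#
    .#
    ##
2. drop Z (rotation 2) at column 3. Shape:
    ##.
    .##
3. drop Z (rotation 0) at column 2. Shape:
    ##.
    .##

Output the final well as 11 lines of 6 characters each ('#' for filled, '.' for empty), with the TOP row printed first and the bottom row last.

Drop 1: J rot3 at col 3 lands with bottom-row=0; cleared 0 line(s) (total 0); column heights now [0 0 0 1 3 0], max=3
Drop 2: Z rot2 at col 3 lands with bottom-row=3; cleared 0 line(s) (total 0); column heights now [0 0 0 5 5 4], max=5
Drop 3: Z rot0 at col 2 lands with bottom-row=5; cleared 0 line(s) (total 0); column heights now [0 0 7 7 6 4], max=7

Answer: ......
......
......
......
..##..
...##.
...##.
....##
....#.
....#.
...##.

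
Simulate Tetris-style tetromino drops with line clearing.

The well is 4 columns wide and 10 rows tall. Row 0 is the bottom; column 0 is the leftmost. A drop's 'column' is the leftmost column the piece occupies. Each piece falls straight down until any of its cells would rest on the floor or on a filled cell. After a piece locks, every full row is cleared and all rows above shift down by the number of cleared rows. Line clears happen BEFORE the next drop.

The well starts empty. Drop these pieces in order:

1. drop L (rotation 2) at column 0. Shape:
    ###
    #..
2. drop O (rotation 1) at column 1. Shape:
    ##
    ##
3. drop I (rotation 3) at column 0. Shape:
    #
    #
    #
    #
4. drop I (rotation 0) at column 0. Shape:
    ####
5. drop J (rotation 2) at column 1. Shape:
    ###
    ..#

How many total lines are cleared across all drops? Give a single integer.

Answer: 3

Derivation:
Drop 1: L rot2 at col 0 lands with bottom-row=0; cleared 0 line(s) (total 0); column heights now [2 2 2 0], max=2
Drop 2: O rot1 at col 1 lands with bottom-row=2; cleared 0 line(s) (total 0); column heights now [2 4 4 0], max=4
Drop 3: I rot3 at col 0 lands with bottom-row=2; cleared 0 line(s) (total 0); column heights now [6 4 4 0], max=6
Drop 4: I rot0 at col 0 lands with bottom-row=6; cleared 1 line(s) (total 1); column heights now [6 4 4 0], max=6
Drop 5: J rot2 at col 1 lands with bottom-row=3; cleared 2 line(s) (total 3); column heights now [4 3 3 0], max=4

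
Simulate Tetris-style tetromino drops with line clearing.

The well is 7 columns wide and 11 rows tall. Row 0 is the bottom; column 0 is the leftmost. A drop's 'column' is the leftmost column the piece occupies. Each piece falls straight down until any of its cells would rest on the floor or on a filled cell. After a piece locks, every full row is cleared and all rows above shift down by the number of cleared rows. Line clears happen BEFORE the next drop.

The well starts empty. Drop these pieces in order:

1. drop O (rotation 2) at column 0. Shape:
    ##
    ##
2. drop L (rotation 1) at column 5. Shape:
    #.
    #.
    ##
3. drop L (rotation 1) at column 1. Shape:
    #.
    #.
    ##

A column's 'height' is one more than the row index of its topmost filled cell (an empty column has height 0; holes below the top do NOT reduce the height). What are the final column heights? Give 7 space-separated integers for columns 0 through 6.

Answer: 2 5 3 0 0 3 1

Derivation:
Drop 1: O rot2 at col 0 lands with bottom-row=0; cleared 0 line(s) (total 0); column heights now [2 2 0 0 0 0 0], max=2
Drop 2: L rot1 at col 5 lands with bottom-row=0; cleared 0 line(s) (total 0); column heights now [2 2 0 0 0 3 1], max=3
Drop 3: L rot1 at col 1 lands with bottom-row=2; cleared 0 line(s) (total 0); column heights now [2 5 3 0 0 3 1], max=5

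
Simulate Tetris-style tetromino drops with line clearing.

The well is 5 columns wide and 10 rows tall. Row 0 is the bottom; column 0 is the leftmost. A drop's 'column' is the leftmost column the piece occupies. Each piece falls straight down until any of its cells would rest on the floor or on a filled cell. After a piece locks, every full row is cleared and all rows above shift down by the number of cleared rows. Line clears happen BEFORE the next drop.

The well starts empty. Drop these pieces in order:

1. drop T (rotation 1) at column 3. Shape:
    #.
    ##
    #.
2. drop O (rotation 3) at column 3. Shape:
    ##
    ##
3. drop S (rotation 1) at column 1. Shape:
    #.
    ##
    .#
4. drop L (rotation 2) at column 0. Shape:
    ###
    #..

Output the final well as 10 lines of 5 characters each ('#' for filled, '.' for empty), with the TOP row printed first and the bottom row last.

Answer: .....
.....
.....
.....
.....
.....
...##
##.#.
.####
..##.

Derivation:
Drop 1: T rot1 at col 3 lands with bottom-row=0; cleared 0 line(s) (total 0); column heights now [0 0 0 3 2], max=3
Drop 2: O rot3 at col 3 lands with bottom-row=3; cleared 0 line(s) (total 0); column heights now [0 0 0 5 5], max=5
Drop 3: S rot1 at col 1 lands with bottom-row=0; cleared 0 line(s) (total 0); column heights now [0 3 2 5 5], max=5
Drop 4: L rot2 at col 0 lands with bottom-row=2; cleared 1 line(s) (total 1); column heights now [3 3 2 4 4], max=4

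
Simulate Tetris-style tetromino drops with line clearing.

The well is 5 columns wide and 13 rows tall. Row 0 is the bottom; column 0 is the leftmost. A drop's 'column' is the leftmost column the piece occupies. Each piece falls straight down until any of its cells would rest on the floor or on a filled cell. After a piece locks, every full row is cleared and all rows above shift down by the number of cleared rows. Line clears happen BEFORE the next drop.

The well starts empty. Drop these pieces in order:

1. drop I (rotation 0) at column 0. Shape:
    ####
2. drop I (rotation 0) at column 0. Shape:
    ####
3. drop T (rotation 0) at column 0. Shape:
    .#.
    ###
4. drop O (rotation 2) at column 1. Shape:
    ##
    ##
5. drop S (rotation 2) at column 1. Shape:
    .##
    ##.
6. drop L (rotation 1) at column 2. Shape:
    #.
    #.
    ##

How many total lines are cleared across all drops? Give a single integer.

Answer: 0

Derivation:
Drop 1: I rot0 at col 0 lands with bottom-row=0; cleared 0 line(s) (total 0); column heights now [1 1 1 1 0], max=1
Drop 2: I rot0 at col 0 lands with bottom-row=1; cleared 0 line(s) (total 0); column heights now [2 2 2 2 0], max=2
Drop 3: T rot0 at col 0 lands with bottom-row=2; cleared 0 line(s) (total 0); column heights now [3 4 3 2 0], max=4
Drop 4: O rot2 at col 1 lands with bottom-row=4; cleared 0 line(s) (total 0); column heights now [3 6 6 2 0], max=6
Drop 5: S rot2 at col 1 lands with bottom-row=6; cleared 0 line(s) (total 0); column heights now [3 7 8 8 0], max=8
Drop 6: L rot1 at col 2 lands with bottom-row=8; cleared 0 line(s) (total 0); column heights now [3 7 11 9 0], max=11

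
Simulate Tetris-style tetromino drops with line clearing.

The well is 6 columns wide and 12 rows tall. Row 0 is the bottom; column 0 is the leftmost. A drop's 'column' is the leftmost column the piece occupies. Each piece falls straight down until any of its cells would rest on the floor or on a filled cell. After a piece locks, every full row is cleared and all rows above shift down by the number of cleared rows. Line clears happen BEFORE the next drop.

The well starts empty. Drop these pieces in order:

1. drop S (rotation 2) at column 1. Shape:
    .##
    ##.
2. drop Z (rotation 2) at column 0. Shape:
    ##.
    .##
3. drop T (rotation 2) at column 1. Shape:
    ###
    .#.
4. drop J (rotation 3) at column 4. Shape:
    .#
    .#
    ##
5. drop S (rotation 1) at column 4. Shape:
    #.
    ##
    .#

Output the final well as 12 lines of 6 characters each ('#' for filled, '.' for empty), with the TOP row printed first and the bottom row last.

Drop 1: S rot2 at col 1 lands with bottom-row=0; cleared 0 line(s) (total 0); column heights now [0 1 2 2 0 0], max=2
Drop 2: Z rot2 at col 0 lands with bottom-row=2; cleared 0 line(s) (total 0); column heights now [4 4 3 2 0 0], max=4
Drop 3: T rot2 at col 1 lands with bottom-row=3; cleared 0 line(s) (total 0); column heights now [4 5 5 5 0 0], max=5
Drop 4: J rot3 at col 4 lands with bottom-row=0; cleared 0 line(s) (total 0); column heights now [4 5 5 5 1 3], max=5
Drop 5: S rot1 at col 4 lands with bottom-row=3; cleared 0 line(s) (total 0); column heights now [4 5 5 5 6 5], max=6

Answer: ......
......
......
......
......
......
....#.
.#####
###..#
.##..#
..##.#
.##.##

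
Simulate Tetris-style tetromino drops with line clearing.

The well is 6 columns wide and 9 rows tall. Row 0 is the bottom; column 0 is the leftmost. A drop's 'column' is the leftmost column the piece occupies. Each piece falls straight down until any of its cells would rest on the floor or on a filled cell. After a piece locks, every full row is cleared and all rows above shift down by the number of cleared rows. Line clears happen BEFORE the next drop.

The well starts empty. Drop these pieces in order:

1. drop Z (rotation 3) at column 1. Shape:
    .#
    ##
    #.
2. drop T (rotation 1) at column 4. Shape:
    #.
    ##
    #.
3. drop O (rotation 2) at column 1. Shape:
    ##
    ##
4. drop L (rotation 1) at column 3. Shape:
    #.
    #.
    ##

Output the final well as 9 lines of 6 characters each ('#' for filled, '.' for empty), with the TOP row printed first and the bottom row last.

Drop 1: Z rot3 at col 1 lands with bottom-row=0; cleared 0 line(s) (total 0); column heights now [0 2 3 0 0 0], max=3
Drop 2: T rot1 at col 4 lands with bottom-row=0; cleared 0 line(s) (total 0); column heights now [0 2 3 0 3 2], max=3
Drop 3: O rot2 at col 1 lands with bottom-row=3; cleared 0 line(s) (total 0); column heights now [0 5 5 0 3 2], max=5
Drop 4: L rot1 at col 3 lands with bottom-row=3; cleared 0 line(s) (total 0); column heights now [0 5 5 6 4 2], max=6

Answer: ......
......
......
...#..
.###..
.####.
..#.#.
.##.##
.#..#.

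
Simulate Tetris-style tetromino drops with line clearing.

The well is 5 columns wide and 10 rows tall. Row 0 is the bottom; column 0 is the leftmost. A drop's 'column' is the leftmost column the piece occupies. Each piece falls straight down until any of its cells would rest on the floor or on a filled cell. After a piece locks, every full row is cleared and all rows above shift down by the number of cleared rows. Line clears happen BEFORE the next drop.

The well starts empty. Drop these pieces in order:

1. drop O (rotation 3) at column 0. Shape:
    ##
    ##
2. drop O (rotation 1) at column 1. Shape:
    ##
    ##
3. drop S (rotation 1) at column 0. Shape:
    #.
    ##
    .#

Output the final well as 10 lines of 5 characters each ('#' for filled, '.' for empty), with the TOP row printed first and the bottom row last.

Drop 1: O rot3 at col 0 lands with bottom-row=0; cleared 0 line(s) (total 0); column heights now [2 2 0 0 0], max=2
Drop 2: O rot1 at col 1 lands with bottom-row=2; cleared 0 line(s) (total 0); column heights now [2 4 4 0 0], max=4
Drop 3: S rot1 at col 0 lands with bottom-row=4; cleared 0 line(s) (total 0); column heights now [7 6 4 0 0], max=7

Answer: .....
.....
.....
#....
##...
.#...
.##..
.##..
##...
##...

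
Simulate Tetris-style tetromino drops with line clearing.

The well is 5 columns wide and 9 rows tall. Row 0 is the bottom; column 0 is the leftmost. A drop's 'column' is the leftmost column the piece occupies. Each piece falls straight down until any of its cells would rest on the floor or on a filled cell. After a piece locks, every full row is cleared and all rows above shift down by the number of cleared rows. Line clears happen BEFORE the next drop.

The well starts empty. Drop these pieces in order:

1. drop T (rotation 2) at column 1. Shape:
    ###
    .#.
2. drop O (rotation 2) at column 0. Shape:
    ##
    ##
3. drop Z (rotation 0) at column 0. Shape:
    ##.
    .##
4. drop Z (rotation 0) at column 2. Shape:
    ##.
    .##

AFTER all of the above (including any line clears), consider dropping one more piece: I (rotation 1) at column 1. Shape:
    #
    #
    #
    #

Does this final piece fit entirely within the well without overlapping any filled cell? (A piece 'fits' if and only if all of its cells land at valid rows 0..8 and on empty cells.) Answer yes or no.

Drop 1: T rot2 at col 1 lands with bottom-row=0; cleared 0 line(s) (total 0); column heights now [0 2 2 2 0], max=2
Drop 2: O rot2 at col 0 lands with bottom-row=2; cleared 0 line(s) (total 0); column heights now [4 4 2 2 0], max=4
Drop 3: Z rot0 at col 0 lands with bottom-row=4; cleared 0 line(s) (total 0); column heights now [6 6 5 2 0], max=6
Drop 4: Z rot0 at col 2 lands with bottom-row=4; cleared 0 line(s) (total 0); column heights now [6 6 6 6 5], max=6
Test piece I rot1 at col 1 (width 1): heights before test = [6 6 6 6 5]; fits = False

Answer: no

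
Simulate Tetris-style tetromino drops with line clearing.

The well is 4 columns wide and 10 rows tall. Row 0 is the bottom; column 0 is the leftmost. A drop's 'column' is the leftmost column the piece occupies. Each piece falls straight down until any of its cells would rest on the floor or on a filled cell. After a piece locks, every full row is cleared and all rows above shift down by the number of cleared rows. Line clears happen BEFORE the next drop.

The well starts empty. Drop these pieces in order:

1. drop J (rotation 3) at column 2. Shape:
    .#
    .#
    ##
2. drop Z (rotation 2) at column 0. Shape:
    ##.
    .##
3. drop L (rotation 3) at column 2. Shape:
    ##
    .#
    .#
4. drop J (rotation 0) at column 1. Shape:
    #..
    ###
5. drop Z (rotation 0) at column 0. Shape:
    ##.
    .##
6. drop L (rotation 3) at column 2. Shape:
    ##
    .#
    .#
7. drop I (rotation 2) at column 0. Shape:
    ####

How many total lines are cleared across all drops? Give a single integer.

Answer: 2

Derivation:
Drop 1: J rot3 at col 2 lands with bottom-row=0; cleared 0 line(s) (total 0); column heights now [0 0 1 3], max=3
Drop 2: Z rot2 at col 0 lands with bottom-row=1; cleared 0 line(s) (total 0); column heights now [3 3 2 3], max=3
Drop 3: L rot3 at col 2 lands with bottom-row=3; cleared 0 line(s) (total 0); column heights now [3 3 6 6], max=6
Drop 4: J rot0 at col 1 lands with bottom-row=6; cleared 0 line(s) (total 0); column heights now [3 8 7 7], max=8
Drop 5: Z rot0 at col 0 lands with bottom-row=8; cleared 0 line(s) (total 0); column heights now [10 10 9 7], max=10
Drop 6: L rot3 at col 2 lands with bottom-row=7; cleared 1 line(s) (total 1); column heights now [3 9 9 9], max=9
Drop 7: I rot2 at col 0 lands with bottom-row=9; cleared 1 line(s) (total 2); column heights now [3 9 9 9], max=9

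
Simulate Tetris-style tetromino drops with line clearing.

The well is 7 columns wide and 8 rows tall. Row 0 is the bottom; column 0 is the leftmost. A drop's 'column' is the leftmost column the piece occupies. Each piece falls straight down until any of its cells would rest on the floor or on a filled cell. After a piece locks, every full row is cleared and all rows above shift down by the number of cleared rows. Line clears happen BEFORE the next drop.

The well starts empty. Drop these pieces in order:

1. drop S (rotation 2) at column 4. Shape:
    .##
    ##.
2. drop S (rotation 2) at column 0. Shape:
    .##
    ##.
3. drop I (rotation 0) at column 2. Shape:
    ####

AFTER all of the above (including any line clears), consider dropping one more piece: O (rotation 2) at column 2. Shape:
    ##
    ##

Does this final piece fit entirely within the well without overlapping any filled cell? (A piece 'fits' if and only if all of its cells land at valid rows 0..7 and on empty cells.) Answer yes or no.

Drop 1: S rot2 at col 4 lands with bottom-row=0; cleared 0 line(s) (total 0); column heights now [0 0 0 0 1 2 2], max=2
Drop 2: S rot2 at col 0 lands with bottom-row=0; cleared 0 line(s) (total 0); column heights now [1 2 2 0 1 2 2], max=2
Drop 3: I rot0 at col 2 lands with bottom-row=2; cleared 0 line(s) (total 0); column heights now [1 2 3 3 3 3 2], max=3
Test piece O rot2 at col 2 (width 2): heights before test = [1 2 3 3 3 3 2]; fits = True

Answer: yes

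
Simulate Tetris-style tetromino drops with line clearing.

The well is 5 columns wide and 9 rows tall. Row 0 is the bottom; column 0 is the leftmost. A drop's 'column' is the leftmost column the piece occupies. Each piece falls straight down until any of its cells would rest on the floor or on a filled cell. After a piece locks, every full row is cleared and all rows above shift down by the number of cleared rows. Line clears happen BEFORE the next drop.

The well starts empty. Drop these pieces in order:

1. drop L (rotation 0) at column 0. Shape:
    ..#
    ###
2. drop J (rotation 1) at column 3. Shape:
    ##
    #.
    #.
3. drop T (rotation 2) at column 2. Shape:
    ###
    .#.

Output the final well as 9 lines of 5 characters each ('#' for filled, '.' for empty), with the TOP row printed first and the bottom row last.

Drop 1: L rot0 at col 0 lands with bottom-row=0; cleared 0 line(s) (total 0); column heights now [1 1 2 0 0], max=2
Drop 2: J rot1 at col 3 lands with bottom-row=0; cleared 0 line(s) (total 0); column heights now [1 1 2 3 3], max=3
Drop 3: T rot2 at col 2 lands with bottom-row=3; cleared 0 line(s) (total 0); column heights now [1 1 5 5 5], max=5

Answer: .....
.....
.....
.....
..###
...#.
...##
..##.
####.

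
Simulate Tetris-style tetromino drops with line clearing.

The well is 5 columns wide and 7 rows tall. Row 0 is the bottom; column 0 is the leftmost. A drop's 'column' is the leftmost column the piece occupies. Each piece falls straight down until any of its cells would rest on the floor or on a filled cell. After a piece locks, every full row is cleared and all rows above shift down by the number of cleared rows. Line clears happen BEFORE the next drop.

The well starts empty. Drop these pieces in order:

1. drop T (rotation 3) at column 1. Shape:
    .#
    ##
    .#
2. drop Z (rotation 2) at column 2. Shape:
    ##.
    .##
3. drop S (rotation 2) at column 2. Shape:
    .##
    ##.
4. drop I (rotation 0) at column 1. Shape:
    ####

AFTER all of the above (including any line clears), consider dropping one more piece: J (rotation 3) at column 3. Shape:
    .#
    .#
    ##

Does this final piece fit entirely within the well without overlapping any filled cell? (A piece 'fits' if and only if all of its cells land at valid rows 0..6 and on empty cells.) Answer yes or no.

Answer: no

Derivation:
Drop 1: T rot3 at col 1 lands with bottom-row=0; cleared 0 line(s) (total 0); column heights now [0 2 3 0 0], max=3
Drop 2: Z rot2 at col 2 lands with bottom-row=2; cleared 0 line(s) (total 0); column heights now [0 2 4 4 3], max=4
Drop 3: S rot2 at col 2 lands with bottom-row=4; cleared 0 line(s) (total 0); column heights now [0 2 5 6 6], max=6
Drop 4: I rot0 at col 1 lands with bottom-row=6; cleared 0 line(s) (total 0); column heights now [0 7 7 7 7], max=7
Test piece J rot3 at col 3 (width 2): heights before test = [0 7 7 7 7]; fits = False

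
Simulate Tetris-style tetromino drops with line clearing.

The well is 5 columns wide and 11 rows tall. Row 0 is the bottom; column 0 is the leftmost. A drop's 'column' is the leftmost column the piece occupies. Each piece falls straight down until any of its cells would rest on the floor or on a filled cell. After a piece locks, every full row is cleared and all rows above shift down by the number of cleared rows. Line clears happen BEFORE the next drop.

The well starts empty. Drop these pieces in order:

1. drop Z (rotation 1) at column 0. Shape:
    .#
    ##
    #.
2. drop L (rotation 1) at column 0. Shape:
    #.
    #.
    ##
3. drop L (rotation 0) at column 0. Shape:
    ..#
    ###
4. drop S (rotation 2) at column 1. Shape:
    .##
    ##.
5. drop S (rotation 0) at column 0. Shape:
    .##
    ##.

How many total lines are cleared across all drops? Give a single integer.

Drop 1: Z rot1 at col 0 lands with bottom-row=0; cleared 0 line(s) (total 0); column heights now [2 3 0 0 0], max=3
Drop 2: L rot1 at col 0 lands with bottom-row=3; cleared 0 line(s) (total 0); column heights now [6 4 0 0 0], max=6
Drop 3: L rot0 at col 0 lands with bottom-row=6; cleared 0 line(s) (total 0); column heights now [7 7 8 0 0], max=8
Drop 4: S rot2 at col 1 lands with bottom-row=8; cleared 0 line(s) (total 0); column heights now [7 9 10 10 0], max=10
Drop 5: S rot0 at col 0 lands with bottom-row=9; cleared 0 line(s) (total 0); column heights now [10 11 11 10 0], max=11

Answer: 0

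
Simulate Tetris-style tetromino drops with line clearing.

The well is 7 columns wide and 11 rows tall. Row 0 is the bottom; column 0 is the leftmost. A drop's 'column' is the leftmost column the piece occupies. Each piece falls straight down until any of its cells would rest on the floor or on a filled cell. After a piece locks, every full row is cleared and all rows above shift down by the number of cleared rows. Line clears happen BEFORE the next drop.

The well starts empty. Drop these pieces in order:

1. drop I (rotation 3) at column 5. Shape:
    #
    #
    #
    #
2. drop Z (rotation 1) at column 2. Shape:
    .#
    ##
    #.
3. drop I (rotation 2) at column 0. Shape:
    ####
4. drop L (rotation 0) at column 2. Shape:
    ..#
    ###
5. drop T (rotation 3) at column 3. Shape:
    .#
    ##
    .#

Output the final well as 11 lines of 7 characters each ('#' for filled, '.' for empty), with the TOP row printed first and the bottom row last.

Drop 1: I rot3 at col 5 lands with bottom-row=0; cleared 0 line(s) (total 0); column heights now [0 0 0 0 0 4 0], max=4
Drop 2: Z rot1 at col 2 lands with bottom-row=0; cleared 0 line(s) (total 0); column heights now [0 0 2 3 0 4 0], max=4
Drop 3: I rot2 at col 0 lands with bottom-row=3; cleared 0 line(s) (total 0); column heights now [4 4 4 4 0 4 0], max=4
Drop 4: L rot0 at col 2 lands with bottom-row=4; cleared 0 line(s) (total 0); column heights now [4 4 5 5 6 4 0], max=6
Drop 5: T rot3 at col 3 lands with bottom-row=6; cleared 0 line(s) (total 0); column heights now [4 4 5 8 9 4 0], max=9

Answer: .......
.......
....#..
...##..
....#..
....#..
..###..
####.#.
...#.#.
..##.#.
..#..#.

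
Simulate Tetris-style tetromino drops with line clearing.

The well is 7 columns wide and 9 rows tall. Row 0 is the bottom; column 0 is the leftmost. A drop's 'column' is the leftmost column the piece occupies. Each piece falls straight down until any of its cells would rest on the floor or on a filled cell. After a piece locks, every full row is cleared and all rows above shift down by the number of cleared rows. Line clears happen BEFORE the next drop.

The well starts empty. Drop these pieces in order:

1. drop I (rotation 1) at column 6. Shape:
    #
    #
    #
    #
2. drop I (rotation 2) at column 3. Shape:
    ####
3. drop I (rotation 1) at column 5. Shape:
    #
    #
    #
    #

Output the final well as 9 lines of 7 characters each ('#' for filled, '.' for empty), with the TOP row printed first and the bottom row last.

Drop 1: I rot1 at col 6 lands with bottom-row=0; cleared 0 line(s) (total 0); column heights now [0 0 0 0 0 0 4], max=4
Drop 2: I rot2 at col 3 lands with bottom-row=4; cleared 0 line(s) (total 0); column heights now [0 0 0 5 5 5 5], max=5
Drop 3: I rot1 at col 5 lands with bottom-row=5; cleared 0 line(s) (total 0); column heights now [0 0 0 5 5 9 5], max=9

Answer: .....#.
.....#.
.....#.
.....#.
...####
......#
......#
......#
......#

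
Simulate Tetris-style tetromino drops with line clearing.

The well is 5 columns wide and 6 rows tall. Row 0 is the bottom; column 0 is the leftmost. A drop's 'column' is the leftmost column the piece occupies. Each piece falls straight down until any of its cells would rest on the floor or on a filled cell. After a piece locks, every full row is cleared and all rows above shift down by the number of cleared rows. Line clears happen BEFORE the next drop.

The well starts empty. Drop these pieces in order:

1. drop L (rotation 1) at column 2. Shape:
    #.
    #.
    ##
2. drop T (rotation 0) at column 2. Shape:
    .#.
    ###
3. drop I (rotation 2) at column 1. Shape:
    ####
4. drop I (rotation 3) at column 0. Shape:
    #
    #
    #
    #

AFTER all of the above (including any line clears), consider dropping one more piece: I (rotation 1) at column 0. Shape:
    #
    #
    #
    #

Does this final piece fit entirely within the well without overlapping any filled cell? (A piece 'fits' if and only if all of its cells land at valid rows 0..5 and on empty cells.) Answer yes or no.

Drop 1: L rot1 at col 2 lands with bottom-row=0; cleared 0 line(s) (total 0); column heights now [0 0 3 1 0], max=3
Drop 2: T rot0 at col 2 lands with bottom-row=3; cleared 0 line(s) (total 0); column heights now [0 0 4 5 4], max=5
Drop 3: I rot2 at col 1 lands with bottom-row=5; cleared 0 line(s) (total 0); column heights now [0 6 6 6 6], max=6
Drop 4: I rot3 at col 0 lands with bottom-row=0; cleared 0 line(s) (total 0); column heights now [4 6 6 6 6], max=6
Test piece I rot1 at col 0 (width 1): heights before test = [4 6 6 6 6]; fits = False

Answer: no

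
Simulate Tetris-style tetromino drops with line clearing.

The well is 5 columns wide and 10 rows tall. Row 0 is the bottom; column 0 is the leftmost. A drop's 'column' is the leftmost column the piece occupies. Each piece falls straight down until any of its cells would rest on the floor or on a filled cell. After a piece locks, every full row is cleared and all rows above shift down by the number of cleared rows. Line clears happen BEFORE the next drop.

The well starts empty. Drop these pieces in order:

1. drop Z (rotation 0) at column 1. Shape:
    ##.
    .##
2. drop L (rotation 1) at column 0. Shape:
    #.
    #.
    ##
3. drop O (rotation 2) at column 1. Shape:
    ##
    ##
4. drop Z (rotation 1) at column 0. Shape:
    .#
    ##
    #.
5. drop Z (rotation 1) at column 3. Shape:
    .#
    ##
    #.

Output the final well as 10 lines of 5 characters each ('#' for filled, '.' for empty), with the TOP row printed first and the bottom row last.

Answer: .....
.....
.#...
##...
#....
###..
###.#
##.##
.###.
..##.

Derivation:
Drop 1: Z rot0 at col 1 lands with bottom-row=0; cleared 0 line(s) (total 0); column heights now [0 2 2 1 0], max=2
Drop 2: L rot1 at col 0 lands with bottom-row=2; cleared 0 line(s) (total 0); column heights now [5 3 2 1 0], max=5
Drop 3: O rot2 at col 1 lands with bottom-row=3; cleared 0 line(s) (total 0); column heights now [5 5 5 1 0], max=5
Drop 4: Z rot1 at col 0 lands with bottom-row=5; cleared 0 line(s) (total 0); column heights now [7 8 5 1 0], max=8
Drop 5: Z rot1 at col 3 lands with bottom-row=1; cleared 0 line(s) (total 0); column heights now [7 8 5 3 4], max=8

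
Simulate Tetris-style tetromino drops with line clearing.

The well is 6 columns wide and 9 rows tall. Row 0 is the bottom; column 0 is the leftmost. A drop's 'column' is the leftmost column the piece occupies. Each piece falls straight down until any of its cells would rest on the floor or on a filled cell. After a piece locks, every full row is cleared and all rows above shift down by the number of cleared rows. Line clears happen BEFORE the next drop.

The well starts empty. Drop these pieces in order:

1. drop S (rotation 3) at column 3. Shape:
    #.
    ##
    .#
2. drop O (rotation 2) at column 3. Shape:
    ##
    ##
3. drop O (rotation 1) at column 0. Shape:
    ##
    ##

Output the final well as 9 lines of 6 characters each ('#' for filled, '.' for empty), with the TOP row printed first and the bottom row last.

Drop 1: S rot3 at col 3 lands with bottom-row=0; cleared 0 line(s) (total 0); column heights now [0 0 0 3 2 0], max=3
Drop 2: O rot2 at col 3 lands with bottom-row=3; cleared 0 line(s) (total 0); column heights now [0 0 0 5 5 0], max=5
Drop 3: O rot1 at col 0 lands with bottom-row=0; cleared 0 line(s) (total 0); column heights now [2 2 0 5 5 0], max=5

Answer: ......
......
......
......
...##.
...##.
...#..
##.##.
##..#.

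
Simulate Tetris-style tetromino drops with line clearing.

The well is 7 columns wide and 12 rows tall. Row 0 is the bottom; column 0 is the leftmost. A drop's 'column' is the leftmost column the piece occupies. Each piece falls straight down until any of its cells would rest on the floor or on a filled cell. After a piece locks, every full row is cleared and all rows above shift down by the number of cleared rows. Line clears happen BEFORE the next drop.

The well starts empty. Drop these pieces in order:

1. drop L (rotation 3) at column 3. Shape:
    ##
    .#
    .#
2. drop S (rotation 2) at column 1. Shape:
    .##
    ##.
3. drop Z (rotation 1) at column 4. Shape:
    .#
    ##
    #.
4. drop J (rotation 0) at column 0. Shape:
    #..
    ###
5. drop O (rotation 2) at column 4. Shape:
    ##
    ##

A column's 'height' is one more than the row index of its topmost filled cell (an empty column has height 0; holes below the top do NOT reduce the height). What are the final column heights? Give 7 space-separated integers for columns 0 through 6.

Answer: 6 5 5 4 8 8 0

Derivation:
Drop 1: L rot3 at col 3 lands with bottom-row=0; cleared 0 line(s) (total 0); column heights now [0 0 0 3 3 0 0], max=3
Drop 2: S rot2 at col 1 lands with bottom-row=2; cleared 0 line(s) (total 0); column heights now [0 3 4 4 3 0 0], max=4
Drop 3: Z rot1 at col 4 lands with bottom-row=3; cleared 0 line(s) (total 0); column heights now [0 3 4 4 5 6 0], max=6
Drop 4: J rot0 at col 0 lands with bottom-row=4; cleared 0 line(s) (total 0); column heights now [6 5 5 4 5 6 0], max=6
Drop 5: O rot2 at col 4 lands with bottom-row=6; cleared 0 line(s) (total 0); column heights now [6 5 5 4 8 8 0], max=8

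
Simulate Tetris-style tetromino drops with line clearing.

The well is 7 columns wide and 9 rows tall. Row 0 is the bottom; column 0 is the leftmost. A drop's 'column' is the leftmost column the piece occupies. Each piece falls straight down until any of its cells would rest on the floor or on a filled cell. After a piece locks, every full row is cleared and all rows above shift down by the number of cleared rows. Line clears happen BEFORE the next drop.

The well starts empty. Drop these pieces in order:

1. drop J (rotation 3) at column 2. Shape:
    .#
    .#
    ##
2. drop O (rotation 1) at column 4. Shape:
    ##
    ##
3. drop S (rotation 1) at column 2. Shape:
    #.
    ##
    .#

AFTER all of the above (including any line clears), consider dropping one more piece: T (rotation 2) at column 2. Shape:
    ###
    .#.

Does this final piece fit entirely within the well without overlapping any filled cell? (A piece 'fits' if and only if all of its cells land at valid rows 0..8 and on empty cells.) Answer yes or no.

Drop 1: J rot3 at col 2 lands with bottom-row=0; cleared 0 line(s) (total 0); column heights now [0 0 1 3 0 0 0], max=3
Drop 2: O rot1 at col 4 lands with bottom-row=0; cleared 0 line(s) (total 0); column heights now [0 0 1 3 2 2 0], max=3
Drop 3: S rot1 at col 2 lands with bottom-row=3; cleared 0 line(s) (total 0); column heights now [0 0 6 5 2 2 0], max=6
Test piece T rot2 at col 2 (width 3): heights before test = [0 0 6 5 2 2 0]; fits = True

Answer: yes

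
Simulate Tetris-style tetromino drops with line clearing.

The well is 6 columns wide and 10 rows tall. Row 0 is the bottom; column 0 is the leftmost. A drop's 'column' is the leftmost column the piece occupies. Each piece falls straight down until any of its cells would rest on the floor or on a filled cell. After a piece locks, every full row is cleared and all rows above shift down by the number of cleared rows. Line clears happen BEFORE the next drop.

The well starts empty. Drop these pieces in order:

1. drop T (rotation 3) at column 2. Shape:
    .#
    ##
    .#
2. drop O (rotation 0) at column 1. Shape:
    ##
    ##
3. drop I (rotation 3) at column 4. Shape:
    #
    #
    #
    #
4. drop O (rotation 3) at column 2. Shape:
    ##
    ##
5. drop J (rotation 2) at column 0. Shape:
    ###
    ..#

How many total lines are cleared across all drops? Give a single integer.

Drop 1: T rot3 at col 2 lands with bottom-row=0; cleared 0 line(s) (total 0); column heights now [0 0 2 3 0 0], max=3
Drop 2: O rot0 at col 1 lands with bottom-row=2; cleared 0 line(s) (total 0); column heights now [0 4 4 3 0 0], max=4
Drop 3: I rot3 at col 4 lands with bottom-row=0; cleared 0 line(s) (total 0); column heights now [0 4 4 3 4 0], max=4
Drop 4: O rot3 at col 2 lands with bottom-row=4; cleared 0 line(s) (total 0); column heights now [0 4 6 6 4 0], max=6
Drop 5: J rot2 at col 0 lands with bottom-row=6; cleared 0 line(s) (total 0); column heights now [8 8 8 6 4 0], max=8

Answer: 0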